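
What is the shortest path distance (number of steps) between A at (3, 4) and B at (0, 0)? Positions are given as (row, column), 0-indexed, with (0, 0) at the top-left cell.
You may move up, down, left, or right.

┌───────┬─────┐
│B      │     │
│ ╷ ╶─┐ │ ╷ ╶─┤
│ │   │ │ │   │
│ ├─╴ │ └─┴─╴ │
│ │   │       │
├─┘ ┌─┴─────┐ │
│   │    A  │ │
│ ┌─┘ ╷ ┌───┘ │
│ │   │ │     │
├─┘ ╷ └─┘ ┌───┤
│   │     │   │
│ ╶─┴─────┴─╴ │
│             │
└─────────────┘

Finding path from (3, 4) to (0, 0):
Path: (3,4) → (3,3) → (3,2) → (4,2) → (5,2) → (5,3) → (5,4) → (4,4) → (4,5) → (4,6) → (3,6) → (2,6) → (2,5) → (2,4) → (2,3) → (1,3) → (0,3) → (0,2) → (0,1) → (0,0)
Distance: 19 steps

Solution:

┌───────┬─────┐
│B ← ← ↰│     │
│ ╷ ╶─┐ │ ╷ ╶─┤
│ │   │↑│ │   │
│ ├─╴ │ └─┴─╴ │
│ │   │↑ ← ← ↰│
├─┘ ┌─┴─────┐ │
│   │↓ ← A  │↑│
│ ┌─┘ ╷ ┌───┘ │
│ │  ↓│ │↱ → ↑│
├─┘ ╷ └─┘ ┌───┤
│   │↳ → ↑│   │
│ ╶─┴─────┴─╴ │
│             │
└─────────────┘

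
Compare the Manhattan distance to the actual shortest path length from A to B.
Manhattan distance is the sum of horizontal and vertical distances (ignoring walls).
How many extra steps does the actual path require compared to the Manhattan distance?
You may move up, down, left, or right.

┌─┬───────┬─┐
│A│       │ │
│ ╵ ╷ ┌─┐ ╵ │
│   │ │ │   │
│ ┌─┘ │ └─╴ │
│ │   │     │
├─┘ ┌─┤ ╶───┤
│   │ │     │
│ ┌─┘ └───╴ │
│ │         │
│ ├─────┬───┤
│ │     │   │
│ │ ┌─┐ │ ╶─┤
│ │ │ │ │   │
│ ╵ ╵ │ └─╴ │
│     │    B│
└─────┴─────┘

Manhattan distance: |7 - 0| + |5 - 0| = 12
Actual path length: 22
Extra steps: 22 - 12 = 10

Solution:

┌─┬───────┬─┐
│A│↱ ↓    │ │
│ ╵ ╷ ┌─┐ ╵ │
│↳ ↑│↓│ │   │
│ ┌─┘ │ └─╴ │
│ │↓ ↲│     │
├─┘ ┌─┤ ╶───┤
│↓ ↲│ │     │
│ ┌─┘ └───╴ │
│↓│         │
│ ├─────┬───┤
│↓│↱ → ↓│   │
│ │ ┌─┐ │ ╶─┤
│↓│↑│ │↓│   │
│ ╵ ╵ │ └─╴ │
│↳ ↑  │↳ → B│
└─────┴─────┘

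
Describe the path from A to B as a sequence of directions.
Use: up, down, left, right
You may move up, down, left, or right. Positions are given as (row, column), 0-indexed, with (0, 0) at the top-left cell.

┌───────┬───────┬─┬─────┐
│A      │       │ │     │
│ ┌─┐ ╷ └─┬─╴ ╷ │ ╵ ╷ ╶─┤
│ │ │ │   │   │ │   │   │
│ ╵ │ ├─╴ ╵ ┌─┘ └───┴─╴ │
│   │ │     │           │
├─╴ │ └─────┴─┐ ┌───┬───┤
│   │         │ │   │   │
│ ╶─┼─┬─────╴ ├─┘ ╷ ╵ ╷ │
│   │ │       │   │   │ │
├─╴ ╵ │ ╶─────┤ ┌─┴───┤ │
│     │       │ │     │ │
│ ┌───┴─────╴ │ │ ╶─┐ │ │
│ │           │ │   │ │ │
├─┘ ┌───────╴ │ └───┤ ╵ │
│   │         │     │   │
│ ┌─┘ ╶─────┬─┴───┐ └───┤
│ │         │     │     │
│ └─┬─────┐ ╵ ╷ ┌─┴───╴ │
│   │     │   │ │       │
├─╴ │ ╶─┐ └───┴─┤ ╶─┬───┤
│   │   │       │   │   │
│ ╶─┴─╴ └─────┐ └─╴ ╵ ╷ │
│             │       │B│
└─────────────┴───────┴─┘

Finding the path and converting it to directions:
Path through cells: (0,0) → (0,1) → (0,2) → (1,2) → (2,2) → (3,2) → (3,3) → (3,4) → (3,5) → (3,6) → (4,6) → (4,5) → (4,4) → (4,3) → (5,3) → (5,4) → (5,5) → (5,6) → (6,6) → (6,5) → (6,4) → (6,3) → (6,2) → (6,1) → (7,1) → (7,0) → (8,0) → (9,0) → (9,1) → (10,1) → (10,0) → (11,0) → (11,1) → (11,2) → (11,3) → (10,3) → (10,2) → (9,2) → (9,3) → (9,4) → (10,4) → (10,5) → (10,6) → (10,7) → (11,7) → (11,8) → (11,9) → (11,10) → (10,10) → (10,11) → (11,11)
Directions: right, right, down, down, down, right, right, right, right, down, left, left, left, down, right, right, right, down, left, left, left, left, left, down, left, down, down, right, down, left, down, right, right, right, up, left, up, right, right, down, right, right, right, down, right, right, right, up, right, down

Solution:

┌───────┬───────┬─┬─────┐
│A → ↓  │       │ │     │
│ ┌─┐ ╷ └─┬─╴ ╷ │ ╵ ╷ ╶─┤
│ │ │↓│   │   │ │   │   │
│ ╵ │ ├─╴ ╵ ┌─┘ └───┴─╴ │
│   │↓│     │           │
├─╴ │ └─────┴─┐ ┌───┬───┤
│   │↳ → → → ↓│ │   │   │
│ ╶─┼─┬─────╴ ├─┘ ╷ ╵ ╷ │
│   │ │↓ ← ← ↲│   │   │ │
├─╴ ╵ │ ╶─────┤ ┌─┴───┤ │
│     │↳ → → ↓│ │     │ │
│ ┌───┴─────╴ │ │ ╶─┐ │ │
│ │↓ ← ← ← ← ↲│ │   │ │ │
├─┘ ┌───────╴ │ └───┤ ╵ │
│↓ ↲│         │     │   │
│ ┌─┘ ╶─────┬─┴───┐ └───┤
│↓│         │     │     │
│ └─┬─────┐ ╵ ╷ ┌─┴───╴ │
│↳ ↓│↱ → ↓│   │ │       │
├─╴ │ ╶─┐ └───┴─┤ ╶─┬───┤
│↓ ↲│↑ ↰│↳ → → ↓│   │↱ ↓│
│ ╶─┴─╴ └─────┐ └─╴ ╵ ╷ │
│↳ → → ↑      │↳ → → ↑│B│
└─────────────┴───────┴─┘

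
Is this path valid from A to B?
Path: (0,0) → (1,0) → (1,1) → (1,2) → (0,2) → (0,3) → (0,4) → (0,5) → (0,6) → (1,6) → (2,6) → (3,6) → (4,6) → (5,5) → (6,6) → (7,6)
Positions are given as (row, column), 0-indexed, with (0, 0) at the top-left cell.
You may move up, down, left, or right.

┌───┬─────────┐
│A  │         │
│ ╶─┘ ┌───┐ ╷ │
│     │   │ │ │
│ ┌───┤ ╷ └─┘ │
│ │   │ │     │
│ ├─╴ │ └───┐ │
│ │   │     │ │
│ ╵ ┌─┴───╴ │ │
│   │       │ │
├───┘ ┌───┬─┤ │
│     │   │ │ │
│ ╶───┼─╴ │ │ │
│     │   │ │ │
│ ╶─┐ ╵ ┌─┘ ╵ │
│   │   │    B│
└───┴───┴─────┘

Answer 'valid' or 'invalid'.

Checking path validity:
Result: Invalid move at step 13: cannot move from (4, 6) to (5, 5).

invalid

Correct solution:

┌───┬─────────┐
│A  │↱ → → → ↓│
│ ╶─┘ ┌───┐ ╷ │
│↳ → ↑│   │ │↓│
│ ┌───┤ ╷ └─┘ │
│ │   │ │    ↓│
│ ├─╴ │ └───┐ │
│ │   │     │↓│
│ ╵ ┌─┴───╴ │ │
│   │       │↓│
├───┘ ┌───┬─┤ │
│     │   │ │↓│
│ ╶───┼─╴ │ │ │
│     │   │ │↓│
│ ╶─┐ ╵ ┌─┘ ╵ │
│   │   │    B│
└───┴───┴─────┘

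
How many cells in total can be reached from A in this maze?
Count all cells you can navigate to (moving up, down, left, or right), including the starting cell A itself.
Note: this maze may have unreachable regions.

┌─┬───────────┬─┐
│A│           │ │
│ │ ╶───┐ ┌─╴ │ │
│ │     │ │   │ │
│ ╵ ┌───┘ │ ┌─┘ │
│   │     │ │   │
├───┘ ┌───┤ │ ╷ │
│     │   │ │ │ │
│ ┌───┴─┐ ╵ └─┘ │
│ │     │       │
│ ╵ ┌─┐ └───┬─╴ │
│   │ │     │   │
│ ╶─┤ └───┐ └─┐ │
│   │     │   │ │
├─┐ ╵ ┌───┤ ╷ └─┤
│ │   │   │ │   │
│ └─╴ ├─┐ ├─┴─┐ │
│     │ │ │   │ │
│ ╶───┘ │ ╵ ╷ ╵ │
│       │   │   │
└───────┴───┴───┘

Using BFS/flood-fill to find all reachable cells from A:
Maze size: 10 × 8 = 80 total cells
All cells are reachable — the maze is fully connected.
Reachable cells: 80

Reachable region (· marks reachable cells):

┌─┬───────────┬─┐
│A│· · · · · ·│·│
│ │ ╶───┐ ┌─╴ │ │
│·│· · ·│·│· ·│·│
│ ╵ ┌───┘ │ ┌─┘ │
│· ·│· · ·│·│· ·│
├───┘ ┌───┤ │ ╷ │
│· · ·│· ·│·│·│·│
│ ┌───┴─┐ ╵ └─┘ │
│·│· · ·│· · · ·│
│ ╵ ┌─┐ └───┬─╴ │
│· ·│·│· · ·│· ·│
│ ╶─┤ └───┐ └─┐ │
│· ·│· · ·│· ·│·│
├─┐ ╵ ┌───┤ ╷ └─┤
│·│· ·│· ·│·│· ·│
│ └─╴ ├─┐ ├─┴─┐ │
│· · ·│·│·│· ·│·│
│ ╶───┘ │ ╵ ╷ ╵ │
│· · · ·│· ·│· ·│
└───────┴───┴───┘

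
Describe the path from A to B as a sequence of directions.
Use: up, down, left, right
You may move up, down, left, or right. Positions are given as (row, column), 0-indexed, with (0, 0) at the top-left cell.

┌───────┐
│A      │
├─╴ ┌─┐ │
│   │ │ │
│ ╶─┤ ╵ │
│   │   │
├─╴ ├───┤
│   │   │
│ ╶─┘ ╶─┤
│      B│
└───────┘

Finding the path and converting it to directions:
Path through cells: (0,0) → (0,1) → (1,1) → (1,0) → (2,0) → (2,1) → (3,1) → (3,0) → (4,0) → (4,1) → (4,2) → (4,3)
Directions: right, down, left, down, right, down, left, down, right, right, right

Solution:

┌───────┐
│A ↓    │
├─╴ ┌─┐ │
│↓ ↲│ │ │
│ ╶─┤ ╵ │
│↳ ↓│   │
├─╴ ├───┤
│↓ ↲│   │
│ ╶─┘ ╶─┤
│↳ → → B│
└───────┘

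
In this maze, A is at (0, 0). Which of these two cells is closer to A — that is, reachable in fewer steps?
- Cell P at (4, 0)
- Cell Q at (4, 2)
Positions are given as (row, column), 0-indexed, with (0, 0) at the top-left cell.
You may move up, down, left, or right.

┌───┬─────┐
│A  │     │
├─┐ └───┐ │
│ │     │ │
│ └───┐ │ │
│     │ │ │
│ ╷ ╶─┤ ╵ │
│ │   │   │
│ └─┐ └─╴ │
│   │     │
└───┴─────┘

Shortest path A → P at (4, 0): 16 steps
Shortest path A → Q at (4, 2): 10 steps

Q is closer (10 steps vs 16 steps).

Path to P:

┌───┬─────┐
│A ↓│     │
├─┐ └───┐ │
│ │↳ → ↓│ │
│ └───┐ │ │
│↓ ↰  │↓│ │
│ ╷ ╶─┤ ╵ │
│↓│↑ ↰│↳ ↓│
│ └─┐ └─╴ │
│P  │↑ ← ↲│
└───┴─────┘

Path to Q:

┌───┬─────┐
│A ↓│     │
├─┐ └───┐ │
│ │↳ → ↓│ │
│ └───┐ │ │
│     │↓│ │
│ ╷ ╶─┤ ╵ │
│ │   │↳ ↓│
│ └─┐ └─╴ │
│   │Q ← ↲│
└───┴─────┘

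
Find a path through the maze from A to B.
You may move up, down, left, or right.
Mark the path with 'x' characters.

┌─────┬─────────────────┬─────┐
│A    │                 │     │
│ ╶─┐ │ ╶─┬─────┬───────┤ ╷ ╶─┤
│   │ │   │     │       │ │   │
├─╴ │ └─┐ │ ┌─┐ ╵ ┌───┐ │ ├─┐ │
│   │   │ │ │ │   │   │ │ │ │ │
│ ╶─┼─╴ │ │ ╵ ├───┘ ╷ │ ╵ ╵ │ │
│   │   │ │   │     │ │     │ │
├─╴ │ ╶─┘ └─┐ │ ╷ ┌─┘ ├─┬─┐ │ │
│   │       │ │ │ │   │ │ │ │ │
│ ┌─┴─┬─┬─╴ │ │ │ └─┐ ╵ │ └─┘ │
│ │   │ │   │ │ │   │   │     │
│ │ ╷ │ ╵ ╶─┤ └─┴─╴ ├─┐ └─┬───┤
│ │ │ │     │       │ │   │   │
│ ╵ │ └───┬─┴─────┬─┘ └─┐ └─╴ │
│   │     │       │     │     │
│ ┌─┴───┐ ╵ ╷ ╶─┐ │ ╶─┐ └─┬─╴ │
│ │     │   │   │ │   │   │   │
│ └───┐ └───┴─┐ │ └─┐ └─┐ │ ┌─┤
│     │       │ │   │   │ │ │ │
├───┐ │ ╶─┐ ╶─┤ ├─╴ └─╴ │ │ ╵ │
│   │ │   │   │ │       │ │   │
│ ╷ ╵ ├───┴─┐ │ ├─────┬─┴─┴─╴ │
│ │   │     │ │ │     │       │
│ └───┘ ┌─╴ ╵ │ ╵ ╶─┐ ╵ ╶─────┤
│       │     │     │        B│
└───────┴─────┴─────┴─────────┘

Finding the shortest path through the maze:
Path length: 38 steps
Directions: down → right → down → left → down → right → down → left → down → down → down → right → up → up → right → down → down → right → right → down → right → up → right → down → right → down → down → down → down → right → up → right → right → down → right → right → right → right

Solution:

┌─────┬─────────────────┬─────┐
│A    │                 │     │
│ ╶─┐ │ ╶─┬─────┬───────┤ ╷ ╶─┤
│x x│ │   │     │       │ │   │
├─╴ │ └─┐ │ ┌─┐ ╵ ┌───┐ │ ├─┐ │
│x x│   │ │ │ │   │   │ │ │ │ │
│ ╶─┼─╴ │ │ ╵ ├───┘ ╷ │ ╵ ╵ │ │
│x x│   │ │   │     │ │     │ │
├─╴ │ ╶─┘ └─┐ │ ╷ ┌─┘ ├─┬─┐ │ │
│x x│       │ │ │ │   │ │ │ │ │
│ ┌─┴─┬─┬─╴ │ │ │ └─┐ ╵ │ └─┘ │
│x│x x│ │   │ │ │   │   │     │
│ │ ╷ │ ╵ ╶─┤ └─┴─╴ ├─┐ └─┬───┤
│x│x│x│     │       │ │   │   │
│ ╵ │ └───┬─┴─────┬─┘ └─┐ └─╴ │
│x x│x x x│x x    │     │     │
│ ┌─┴───┐ ╵ ╷ ╶─┐ │ ╶─┐ └─┬─╴ │
│ │     │x x│x x│ │   │   │   │
│ └───┐ └───┴─┐ │ └─┐ └─┐ │ ┌─┤
│     │       │x│   │   │ │ │ │
├───┐ │ ╶─┐ ╶─┤ ├─╴ └─╴ │ │ ╵ │
│   │ │   │   │x│       │ │   │
│ ╷ ╵ ├───┴─┐ │ ├─────┬─┴─┴─╴ │
│ │   │     │ │x│x x x│       │
│ └───┘ ┌─╴ ╵ │ ╵ ╶─┐ ╵ ╶─────┤
│       │     │x x  │x x x x B│
└───────┴─────┴─────┴─────────┘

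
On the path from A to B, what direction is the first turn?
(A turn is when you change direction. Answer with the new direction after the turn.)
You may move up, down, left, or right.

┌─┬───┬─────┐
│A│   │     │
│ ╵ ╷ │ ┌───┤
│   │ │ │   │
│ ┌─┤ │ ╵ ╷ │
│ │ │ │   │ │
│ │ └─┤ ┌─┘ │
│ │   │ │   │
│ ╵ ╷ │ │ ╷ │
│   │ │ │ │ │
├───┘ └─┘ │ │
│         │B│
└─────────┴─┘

Directions: down, down, down, down, right, up, right, down, down, right, right, up, up, right, down, down
First turn direction: right

Solution:

┌─┬───┬─────┐
│A│   │     │
│ ╵ ╷ │ ┌───┤
│↓  │ │ │   │
│ ┌─┤ │ ╵ ╷ │
│↓│ │ │   │ │
│ │ └─┤ ┌─┘ │
│↓│↱ ↓│ │↱ ↓│
│ ╵ ╷ │ │ ╷ │
│↳ ↑│↓│ │↑│↓│
├───┘ └─┘ │ │
│    ↳ → ↑│B│
└─────────┴─┘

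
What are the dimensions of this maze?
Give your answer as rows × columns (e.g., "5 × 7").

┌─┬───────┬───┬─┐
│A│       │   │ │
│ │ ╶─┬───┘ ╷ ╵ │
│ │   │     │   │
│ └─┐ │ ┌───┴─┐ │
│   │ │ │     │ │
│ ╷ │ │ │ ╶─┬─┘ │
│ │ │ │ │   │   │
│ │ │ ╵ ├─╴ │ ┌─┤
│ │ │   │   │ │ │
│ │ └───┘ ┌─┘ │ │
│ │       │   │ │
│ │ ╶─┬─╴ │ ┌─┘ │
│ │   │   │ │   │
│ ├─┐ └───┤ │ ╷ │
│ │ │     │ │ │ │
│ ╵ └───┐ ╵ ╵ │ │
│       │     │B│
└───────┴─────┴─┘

Counting the maze dimensions:
Rows (vertical): 9
Columns (horizontal): 8
Dimensions: 9 × 8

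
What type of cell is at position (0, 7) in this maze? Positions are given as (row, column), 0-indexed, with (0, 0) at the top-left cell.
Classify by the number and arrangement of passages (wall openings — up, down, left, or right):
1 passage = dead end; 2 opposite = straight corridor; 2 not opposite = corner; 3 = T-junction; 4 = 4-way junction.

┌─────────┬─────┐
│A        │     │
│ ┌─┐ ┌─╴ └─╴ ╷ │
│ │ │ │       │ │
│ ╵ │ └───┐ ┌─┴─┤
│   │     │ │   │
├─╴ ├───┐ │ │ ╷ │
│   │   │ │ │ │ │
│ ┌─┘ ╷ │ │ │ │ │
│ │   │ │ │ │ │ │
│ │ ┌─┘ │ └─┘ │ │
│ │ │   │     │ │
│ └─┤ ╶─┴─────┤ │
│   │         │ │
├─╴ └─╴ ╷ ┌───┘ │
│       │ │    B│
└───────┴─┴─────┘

Checking cell at (0, 7):
Number of passages: 2
Cell type: corner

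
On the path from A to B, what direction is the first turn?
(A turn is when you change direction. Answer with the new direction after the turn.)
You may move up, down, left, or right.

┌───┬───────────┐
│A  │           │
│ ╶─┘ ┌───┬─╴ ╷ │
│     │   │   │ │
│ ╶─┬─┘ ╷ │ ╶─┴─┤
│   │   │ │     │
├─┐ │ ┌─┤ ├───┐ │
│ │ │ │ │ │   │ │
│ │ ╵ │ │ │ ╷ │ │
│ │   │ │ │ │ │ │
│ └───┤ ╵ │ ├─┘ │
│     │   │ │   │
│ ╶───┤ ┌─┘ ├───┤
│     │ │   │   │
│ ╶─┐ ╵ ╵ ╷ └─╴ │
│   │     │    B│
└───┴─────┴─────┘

Directions: down, down, right, down, down, right, up, up, right, up, right, down, down, down, down, left, down, down, right, up, right, down, right, right
First turn direction: right

Solution:

┌───┬───────────┐
│A  │           │
│ ╶─┘ ┌───┬─╴ ╷ │
│↓    │↱ ↓│   │ │
│ ╶─┬─┘ ╷ │ ╶─┴─┤
│↳ ↓│↱ ↑│↓│     │
├─┐ │ ┌─┤ ├───┐ │
│ │↓│↑│ │↓│   │ │
│ │ ╵ │ │ │ ╷ │ │
│ │↳ ↑│ │↓│ │ │ │
│ └───┤ ╵ │ ├─┘ │
│     │↓ ↲│ │   │
│ ╶───┤ ┌─┘ ├───┤
│     │↓│↱ ↓│   │
│ ╶─┐ ╵ ╵ ╷ └─╴ │
│   │  ↳ ↑│↳ → B│
└───┴─────┴─────┘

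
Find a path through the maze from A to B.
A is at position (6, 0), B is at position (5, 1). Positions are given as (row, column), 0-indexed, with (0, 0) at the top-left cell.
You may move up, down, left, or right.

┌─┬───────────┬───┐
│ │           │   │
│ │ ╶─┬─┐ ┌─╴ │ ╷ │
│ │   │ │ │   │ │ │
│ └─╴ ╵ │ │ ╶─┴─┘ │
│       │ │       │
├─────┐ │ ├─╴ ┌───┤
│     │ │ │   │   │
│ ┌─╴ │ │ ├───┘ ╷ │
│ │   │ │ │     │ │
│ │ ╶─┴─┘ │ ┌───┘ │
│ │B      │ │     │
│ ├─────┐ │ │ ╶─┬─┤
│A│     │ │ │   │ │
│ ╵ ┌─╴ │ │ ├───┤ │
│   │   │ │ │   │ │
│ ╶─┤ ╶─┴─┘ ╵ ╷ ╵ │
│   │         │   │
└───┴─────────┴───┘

Finding the shortest path from (6, 0) to (5, 1):
Path length: 8 steps
Directions: up → up → up → right → right → down → left → down

Solution:

┌─┬───────────┬───┐
│ │           │   │
│ │ ╶─┬─┐ ┌─╴ │ ╷ │
│ │   │ │ │   │ │ │
│ └─╴ ╵ │ │ ╶─┴─┘ │
│       │ │       │
├─────┐ │ ├─╴ ┌───┤
│↱ → ↓│ │ │   │   │
│ ┌─╴ │ │ ├───┘ ╷ │
│↑│↓ ↲│ │ │     │ │
│ │ ╶─┴─┘ │ ┌───┘ │
│↑│B      │ │     │
│ ├─────┐ │ │ ╶─┬─┤
│A│     │ │ │   │ │
│ ╵ ┌─╴ │ │ ├───┤ │
│   │   │ │ │   │ │
│ ╶─┤ ╶─┴─┘ ╵ ╷ ╵ │
│   │         │   │
└───┴─────────┴───┘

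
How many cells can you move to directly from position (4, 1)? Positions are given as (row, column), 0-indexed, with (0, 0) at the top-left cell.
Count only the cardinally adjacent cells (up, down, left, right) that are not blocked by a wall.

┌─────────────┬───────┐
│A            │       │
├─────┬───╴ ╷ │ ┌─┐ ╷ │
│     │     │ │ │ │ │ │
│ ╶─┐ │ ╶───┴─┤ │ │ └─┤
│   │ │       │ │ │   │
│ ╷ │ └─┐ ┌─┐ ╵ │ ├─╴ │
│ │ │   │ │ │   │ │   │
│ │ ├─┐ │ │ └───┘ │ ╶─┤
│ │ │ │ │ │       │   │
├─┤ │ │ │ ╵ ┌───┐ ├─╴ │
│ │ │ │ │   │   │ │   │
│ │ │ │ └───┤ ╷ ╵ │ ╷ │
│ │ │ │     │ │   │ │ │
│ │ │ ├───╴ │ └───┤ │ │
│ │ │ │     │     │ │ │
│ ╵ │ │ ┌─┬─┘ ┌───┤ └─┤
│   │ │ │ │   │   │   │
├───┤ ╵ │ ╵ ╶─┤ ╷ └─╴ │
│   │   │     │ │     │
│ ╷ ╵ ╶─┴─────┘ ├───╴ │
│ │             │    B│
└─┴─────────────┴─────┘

Checking passable neighbors of (4, 1):
Neighbors: (3, 1), (5, 1)
Count: 2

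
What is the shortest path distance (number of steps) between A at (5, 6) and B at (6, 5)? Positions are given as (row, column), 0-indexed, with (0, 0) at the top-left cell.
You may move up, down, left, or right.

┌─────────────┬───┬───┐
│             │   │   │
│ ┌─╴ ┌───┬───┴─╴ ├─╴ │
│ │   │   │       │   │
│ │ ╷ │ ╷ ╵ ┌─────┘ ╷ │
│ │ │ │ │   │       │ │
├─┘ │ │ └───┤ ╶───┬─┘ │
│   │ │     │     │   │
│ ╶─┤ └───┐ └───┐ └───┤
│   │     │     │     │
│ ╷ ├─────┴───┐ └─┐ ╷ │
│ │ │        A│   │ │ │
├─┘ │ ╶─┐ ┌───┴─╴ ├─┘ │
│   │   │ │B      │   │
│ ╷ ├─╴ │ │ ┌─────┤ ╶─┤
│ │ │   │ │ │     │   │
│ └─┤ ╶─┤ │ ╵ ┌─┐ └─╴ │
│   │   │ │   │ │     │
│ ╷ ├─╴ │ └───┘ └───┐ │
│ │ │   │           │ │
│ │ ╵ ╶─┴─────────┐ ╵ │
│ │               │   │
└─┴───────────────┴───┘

Finding path from (5, 6) to (6, 5):
Path: (5,6) → (5,5) → (5,4) → (6,4) → (7,4) → (8,4) → (9,4) → (9,5) → (9,6) → (9,7) → (9,8) → (9,9) → (10,9) → (10,10) → (9,10) → (8,10) → (8,9) → (8,8) → (7,8) → (7,7) → (7,6) → (8,6) → (8,5) → (7,5) → (6,5)
Distance: 24 steps

Solution:

┌─────────────┬───┬───┐
│             │   │   │
│ ┌─╴ ┌───┬───┴─╴ ├─╴ │
│ │   │   │       │   │
│ │ ╷ │ ╷ ╵ ┌─────┘ ╷ │
│ │ │ │ │   │       │ │
├─┘ │ │ └───┤ ╶───┬─┘ │
│   │ │     │     │   │
│ ╶─┤ └───┐ └───┐ └───┤
│   │     │     │     │
│ ╷ ├─────┴───┐ └─┐ ╷ │
│ │ │    ↓ ← A│   │ │ │
├─┘ │ ╶─┐ ┌───┴─╴ ├─┘ │
│   │   │↓│B      │   │
│ ╷ ├─╴ │ │ ┌─────┤ ╶─┤
│ │ │   │↓│↑│↓ ← ↰│   │
│ └─┤ ╶─┤ │ ╵ ┌─┐ └─╴ │
│   │   │↓│↑ ↲│ │↑ ← ↰│
│ ╷ ├─╴ │ └───┘ └───┐ │
│ │ │   │↳ → → → → ↓│↑│
│ │ ╵ ╶─┴─────────┐ ╵ │
│ │               │↳ ↑│
└─┴───────────────┴───┘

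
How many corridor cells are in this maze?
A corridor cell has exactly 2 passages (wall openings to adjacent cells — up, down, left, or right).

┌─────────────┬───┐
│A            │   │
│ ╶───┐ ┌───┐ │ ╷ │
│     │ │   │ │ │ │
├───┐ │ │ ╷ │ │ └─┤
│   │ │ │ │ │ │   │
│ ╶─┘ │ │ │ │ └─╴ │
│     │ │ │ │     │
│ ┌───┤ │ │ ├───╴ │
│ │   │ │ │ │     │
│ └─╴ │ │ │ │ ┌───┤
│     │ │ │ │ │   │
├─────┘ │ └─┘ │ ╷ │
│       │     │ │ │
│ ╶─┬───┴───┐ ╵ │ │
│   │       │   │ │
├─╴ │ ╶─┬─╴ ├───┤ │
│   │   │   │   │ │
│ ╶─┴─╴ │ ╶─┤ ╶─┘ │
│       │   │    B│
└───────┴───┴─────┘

Counting cells with exactly 2 passages:
Total corridor cells: 80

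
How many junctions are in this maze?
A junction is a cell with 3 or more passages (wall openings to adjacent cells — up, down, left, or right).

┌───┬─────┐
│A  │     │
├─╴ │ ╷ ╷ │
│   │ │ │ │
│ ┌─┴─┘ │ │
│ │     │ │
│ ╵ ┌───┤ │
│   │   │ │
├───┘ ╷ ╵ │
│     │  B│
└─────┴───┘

Checking each cell for number of passages:

Junctions found (3+ passages):
  (0, 3): 3 passages
Total junctions: 1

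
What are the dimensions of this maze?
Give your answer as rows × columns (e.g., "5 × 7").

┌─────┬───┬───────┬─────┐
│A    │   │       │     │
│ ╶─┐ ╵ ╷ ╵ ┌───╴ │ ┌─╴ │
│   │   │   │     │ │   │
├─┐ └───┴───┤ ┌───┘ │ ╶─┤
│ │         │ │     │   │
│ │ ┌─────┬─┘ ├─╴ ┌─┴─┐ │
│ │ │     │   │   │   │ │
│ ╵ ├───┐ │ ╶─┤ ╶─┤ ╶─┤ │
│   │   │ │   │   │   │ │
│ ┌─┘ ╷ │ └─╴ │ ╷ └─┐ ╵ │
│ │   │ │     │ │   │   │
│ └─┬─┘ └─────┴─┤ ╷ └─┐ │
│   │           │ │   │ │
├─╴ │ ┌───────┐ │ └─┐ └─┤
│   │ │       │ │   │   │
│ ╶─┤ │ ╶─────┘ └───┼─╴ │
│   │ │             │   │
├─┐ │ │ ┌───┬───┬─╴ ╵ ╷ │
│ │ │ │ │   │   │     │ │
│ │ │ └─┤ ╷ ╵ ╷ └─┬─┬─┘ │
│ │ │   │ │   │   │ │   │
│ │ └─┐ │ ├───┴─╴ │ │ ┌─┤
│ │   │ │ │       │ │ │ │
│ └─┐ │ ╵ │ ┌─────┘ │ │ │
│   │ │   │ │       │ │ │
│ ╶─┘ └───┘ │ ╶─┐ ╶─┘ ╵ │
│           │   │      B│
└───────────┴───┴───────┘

Counting the maze dimensions:
Rows (vertical): 14
Columns (horizontal): 12
Dimensions: 14 × 12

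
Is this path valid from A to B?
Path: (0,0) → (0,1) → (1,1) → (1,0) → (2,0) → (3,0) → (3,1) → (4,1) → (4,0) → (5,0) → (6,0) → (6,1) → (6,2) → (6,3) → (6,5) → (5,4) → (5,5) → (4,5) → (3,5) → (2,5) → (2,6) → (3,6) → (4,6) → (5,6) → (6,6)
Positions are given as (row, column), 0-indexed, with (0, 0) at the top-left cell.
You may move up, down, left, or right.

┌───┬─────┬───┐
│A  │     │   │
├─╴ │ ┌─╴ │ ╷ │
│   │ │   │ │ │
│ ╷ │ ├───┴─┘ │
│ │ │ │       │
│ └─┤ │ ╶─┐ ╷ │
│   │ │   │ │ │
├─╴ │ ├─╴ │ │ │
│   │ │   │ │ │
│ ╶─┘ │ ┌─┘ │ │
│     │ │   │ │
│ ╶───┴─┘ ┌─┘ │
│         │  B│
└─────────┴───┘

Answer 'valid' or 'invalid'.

Checking path validity:
Result: Invalid move at step 14: cannot move from (6, 3) to (6, 5).

invalid

Correct solution:

┌───┬─────┬───┐
│A ↓│     │   │
├─╴ │ ┌─╴ │ ╷ │
│↓ ↲│ │   │ │ │
│ ╷ │ ├───┴─┘ │
│↓│ │ │    ↱ ↓│
│ └─┤ │ ╶─┐ ╷ │
│↳ ↓│ │   │↑│↓│
├─╴ │ ├─╴ │ │ │
│↓ ↲│ │   │↑│↓│
│ ╶─┘ │ ┌─┘ │ │
│↓    │ │↱ ↑│↓│
│ ╶───┴─┘ ┌─┘ │
│↳ → → → ↑│  B│
└─────────┴───┘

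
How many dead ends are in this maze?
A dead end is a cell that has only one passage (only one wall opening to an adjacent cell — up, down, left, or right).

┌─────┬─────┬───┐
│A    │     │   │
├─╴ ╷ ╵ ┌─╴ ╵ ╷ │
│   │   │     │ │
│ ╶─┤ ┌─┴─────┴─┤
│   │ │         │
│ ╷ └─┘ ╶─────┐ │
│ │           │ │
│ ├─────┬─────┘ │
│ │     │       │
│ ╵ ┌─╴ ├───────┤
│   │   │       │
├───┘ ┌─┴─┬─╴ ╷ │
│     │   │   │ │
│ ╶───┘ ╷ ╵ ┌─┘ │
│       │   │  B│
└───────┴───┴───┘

Checking each cell for number of passages:

Dead ends found at positions:
  (0, 0)
  (1, 4)
  (1, 7)
  (2, 2)
  (3, 6)
  (4, 4)
  (5, 4)
  (7, 6)
Total dead ends: 8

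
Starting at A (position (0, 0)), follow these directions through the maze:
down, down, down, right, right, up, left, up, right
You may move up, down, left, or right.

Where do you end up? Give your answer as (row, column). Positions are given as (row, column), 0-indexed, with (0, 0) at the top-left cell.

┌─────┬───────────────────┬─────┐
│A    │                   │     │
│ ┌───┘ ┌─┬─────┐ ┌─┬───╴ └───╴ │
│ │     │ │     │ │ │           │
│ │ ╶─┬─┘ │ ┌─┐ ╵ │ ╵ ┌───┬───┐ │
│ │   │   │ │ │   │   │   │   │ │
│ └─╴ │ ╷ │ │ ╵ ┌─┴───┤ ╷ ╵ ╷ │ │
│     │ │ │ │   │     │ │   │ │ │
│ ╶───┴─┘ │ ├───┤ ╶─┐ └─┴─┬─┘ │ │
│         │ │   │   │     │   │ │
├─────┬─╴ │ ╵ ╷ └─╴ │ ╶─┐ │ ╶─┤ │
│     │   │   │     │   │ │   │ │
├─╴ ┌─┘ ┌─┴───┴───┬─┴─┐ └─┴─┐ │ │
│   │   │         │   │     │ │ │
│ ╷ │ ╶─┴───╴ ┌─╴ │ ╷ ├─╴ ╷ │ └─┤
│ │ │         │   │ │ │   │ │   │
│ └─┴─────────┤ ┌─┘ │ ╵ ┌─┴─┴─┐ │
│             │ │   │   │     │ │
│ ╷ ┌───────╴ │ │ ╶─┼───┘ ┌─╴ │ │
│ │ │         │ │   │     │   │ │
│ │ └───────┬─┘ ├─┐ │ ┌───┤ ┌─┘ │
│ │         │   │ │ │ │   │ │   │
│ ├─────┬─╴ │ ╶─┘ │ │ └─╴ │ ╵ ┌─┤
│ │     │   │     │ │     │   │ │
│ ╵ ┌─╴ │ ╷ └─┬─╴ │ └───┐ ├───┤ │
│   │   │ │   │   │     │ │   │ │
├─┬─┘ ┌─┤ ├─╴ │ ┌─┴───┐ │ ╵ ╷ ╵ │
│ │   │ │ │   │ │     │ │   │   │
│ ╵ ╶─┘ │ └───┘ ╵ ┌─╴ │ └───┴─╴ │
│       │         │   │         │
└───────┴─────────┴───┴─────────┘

Following directions step by step:
Start: (0, 0)
  down: (0, 0) → (1, 0)
  down: (1, 0) → (2, 0)
  down: (2, 0) → (3, 0)
  right: (3, 0) → (3, 1)
  right: (3, 1) → (3, 2)
  up: (3, 2) → (2, 2)
  left: (2, 2) → (2, 1)
  up: (2, 1) → (1, 1)
  right: (1, 1) → (1, 2)
Final position: (1, 2)

Path taken:

┌─────┬───────────────────┬─────┐
│A    │                   │     │
│ ┌───┘ ┌─┬─────┐ ┌─┬───╴ └───╴ │
│↓│↱ B  │ │     │ │ │           │
│ │ ╶─┬─┘ │ ┌─┐ ╵ │ ╵ ┌───┬───┐ │
│↓│↑ ↰│   │ │ │   │   │   │   │ │
│ └─╴ │ ╷ │ │ ╵ ┌─┴───┤ ╷ ╵ ╷ │ │
│↳ → ↑│ │ │ │   │     │ │   │ │ │
│ ╶───┴─┘ │ ├───┤ ╶─┐ └─┴─┬─┘ │ │
│         │ │   │   │     │   │ │
├─────┬─╴ │ ╵ ╷ └─╴ │ ╶─┐ │ ╶─┤ │
│     │   │   │     │   │ │   │ │
├─╴ ┌─┘ ┌─┴───┴───┬─┴─┐ └─┴─┐ │ │
│   │   │         │   │     │ │ │
│ ╷ │ ╶─┴───╴ ┌─╴ │ ╷ ├─╴ ╷ │ └─┤
│ │ │         │   │ │ │   │ │   │
│ └─┴─────────┤ ┌─┘ │ ╵ ┌─┴─┴─┐ │
│             │ │   │   │     │ │
│ ╷ ┌───────╴ │ │ ╶─┼───┘ ┌─╴ │ │
│ │ │         │ │   │     │   │ │
│ │ └───────┬─┘ ├─┐ │ ┌───┤ ┌─┘ │
│ │         │   │ │ │ │   │ │   │
│ ├─────┬─╴ │ ╶─┘ │ │ └─╴ │ ╵ ┌─┤
│ │     │   │     │ │     │   │ │
│ ╵ ┌─╴ │ ╷ └─┬─╴ │ └───┐ ├───┤ │
│   │   │ │   │   │     │ │   │ │
├─┬─┘ ┌─┤ ├─╴ │ ┌─┴───┐ │ ╵ ╷ ╵ │
│ │   │ │ │   │ │     │ │   │   │
│ ╵ ╶─┘ │ └───┘ ╵ ┌─╴ │ └───┴─╴ │
│       │         │   │         │
└───────┴─────────┴───┴─────────┘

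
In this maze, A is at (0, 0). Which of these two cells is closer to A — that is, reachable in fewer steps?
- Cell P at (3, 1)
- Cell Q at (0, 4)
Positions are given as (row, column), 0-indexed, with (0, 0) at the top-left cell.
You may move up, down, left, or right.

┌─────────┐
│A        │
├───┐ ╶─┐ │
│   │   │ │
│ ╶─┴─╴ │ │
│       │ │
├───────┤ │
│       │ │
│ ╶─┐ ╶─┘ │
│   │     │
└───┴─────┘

Shortest path A → P at (3, 1): 12 steps
Shortest path A → Q at (0, 4): 4 steps

Q is closer (4 steps vs 12 steps).

Path to P:

┌─────────┐
│A → → → ↓│
├───┐ ╶─┐ │
│   │   │↓│
│ ╶─┴─╴ │ │
│       │↓│
├───────┤ │
│  P ↰  │↓│
│ ╶─┐ ╶─┘ │
│   │↑ ← ↲│
└───┴─────┘

Path to Q:

┌─────────┐
│A → → → Q│
├───┐ ╶─┐ │
│   │   │ │
│ ╶─┴─╴ │ │
│       │ │
├───────┤ │
│       │ │
│ ╶─┐ ╶─┘ │
│   │     │
└───┴─────┘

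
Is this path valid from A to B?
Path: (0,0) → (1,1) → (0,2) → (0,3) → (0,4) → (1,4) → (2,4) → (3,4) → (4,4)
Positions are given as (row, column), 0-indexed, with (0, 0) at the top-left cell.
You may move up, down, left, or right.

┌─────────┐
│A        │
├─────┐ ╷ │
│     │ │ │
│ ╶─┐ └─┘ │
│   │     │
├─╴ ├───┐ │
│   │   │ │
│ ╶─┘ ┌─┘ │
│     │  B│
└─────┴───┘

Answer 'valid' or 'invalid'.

Checking path validity:
Result: Invalid move at step 1: cannot move from (0, 0) to (1, 1).

invalid

Correct solution:

┌─────────┐
│A → → → ↓│
├─────┐ ╷ │
│     │ │↓│
│ ╶─┐ └─┘ │
│   │    ↓│
├─╴ ├───┐ │
│   │   │↓│
│ ╶─┘ ┌─┘ │
│     │  B│
└─────┴───┘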